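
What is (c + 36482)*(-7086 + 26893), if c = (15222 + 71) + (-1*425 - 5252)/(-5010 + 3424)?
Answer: 1626567220389/1586 ≈ 1.0256e+9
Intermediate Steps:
c = 24260375/1586 (c = 15293 + (-425 - 5252)/(-1586) = 15293 - 5677*(-1/1586) = 15293 + 5677/1586 = 24260375/1586 ≈ 15297.)
(c + 36482)*(-7086 + 26893) = (24260375/1586 + 36482)*(-7086 + 26893) = (82120827/1586)*19807 = 1626567220389/1586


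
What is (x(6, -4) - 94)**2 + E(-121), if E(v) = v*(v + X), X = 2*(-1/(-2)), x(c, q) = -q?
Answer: 22620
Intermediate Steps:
X = 1 (X = 2*(-1*(-1/2)) = 2*(1/2) = 1)
E(v) = v*(1 + v) (E(v) = v*(v + 1) = v*(1 + v))
(x(6, -4) - 94)**2 + E(-121) = (-1*(-4) - 94)**2 - 121*(1 - 121) = (4 - 94)**2 - 121*(-120) = (-90)**2 + 14520 = 8100 + 14520 = 22620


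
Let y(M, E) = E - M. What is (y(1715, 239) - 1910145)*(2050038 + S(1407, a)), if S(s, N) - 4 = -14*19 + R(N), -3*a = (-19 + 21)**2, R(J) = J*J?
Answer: -11755194736000/3 ≈ -3.9184e+12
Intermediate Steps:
R(J) = J**2
a = -4/3 (a = -(-19 + 21)**2/3 = -1/3*2**2 = -1/3*4 = -4/3 ≈ -1.3333)
S(s, N) = -262 + N**2 (S(s, N) = 4 + (-14*19 + N**2) = 4 + (-266 + N**2) = -262 + N**2)
(y(1715, 239) - 1910145)*(2050038 + S(1407, a)) = ((239 - 1*1715) - 1910145)*(2050038 + (-262 + (-4/3)**2)) = ((239 - 1715) - 1910145)*(2050038 + (-262 + 16/9)) = (-1476 - 1910145)*(2050038 - 2342/9) = -1911621*18448000/9 = -11755194736000/3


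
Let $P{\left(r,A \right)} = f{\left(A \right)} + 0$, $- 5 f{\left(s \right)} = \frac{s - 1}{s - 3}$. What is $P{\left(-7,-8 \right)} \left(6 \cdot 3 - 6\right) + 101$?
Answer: $\frac{5447}{55} \approx 99.036$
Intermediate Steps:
$f{\left(s \right)} = - \frac{-1 + s}{5 \left(-3 + s\right)}$ ($f{\left(s \right)} = - \frac{\left(s - 1\right) \frac{1}{s - 3}}{5} = - \frac{\left(-1 + s\right) \frac{1}{-3 + s}}{5} = - \frac{\frac{1}{-3 + s} \left(-1 + s\right)}{5} = - \frac{-1 + s}{5 \left(-3 + s\right)}$)
$P{\left(r,A \right)} = \frac{1 - A}{5 \left(-3 + A\right)}$ ($P{\left(r,A \right)} = \frac{1 - A}{5 \left(-3 + A\right)} + 0 = \frac{1 - A}{5 \left(-3 + A\right)}$)
$P{\left(-7,-8 \right)} \left(6 \cdot 3 - 6\right) + 101 = \frac{1 - -8}{5 \left(-3 - 8\right)} \left(6 \cdot 3 - 6\right) + 101 = \frac{1 + 8}{5 \left(-11\right)} \left(18 - 6\right) + 101 = \frac{1}{5} \left(- \frac{1}{11}\right) 9 \cdot 12 + 101 = \left(- \frac{9}{55}\right) 12 + 101 = - \frac{108}{55} + 101 = \frac{5447}{55}$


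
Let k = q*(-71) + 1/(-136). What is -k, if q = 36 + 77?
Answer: 1091129/136 ≈ 8023.0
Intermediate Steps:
q = 113
k = -1091129/136 (k = 113*(-71) + 1/(-136) = -8023 - 1/136 = -1091129/136 ≈ -8023.0)
-k = -1*(-1091129/136) = 1091129/136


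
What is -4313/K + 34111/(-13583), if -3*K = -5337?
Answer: -119266948/24164157 ≈ -4.9357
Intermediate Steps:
K = 1779 (K = -⅓*(-5337) = 1779)
-4313/K + 34111/(-13583) = -4313/1779 + 34111/(-13583) = -4313*1/1779 + 34111*(-1/13583) = -4313/1779 - 34111/13583 = -119266948/24164157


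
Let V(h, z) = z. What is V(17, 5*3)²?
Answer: 225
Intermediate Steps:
V(17, 5*3)² = (5*3)² = 15² = 225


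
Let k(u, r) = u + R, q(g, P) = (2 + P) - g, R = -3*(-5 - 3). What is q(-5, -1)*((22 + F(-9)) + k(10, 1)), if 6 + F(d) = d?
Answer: 246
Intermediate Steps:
R = 24 (R = -3*(-8) = 24)
F(d) = -6 + d
q(g, P) = 2 + P - g
k(u, r) = 24 + u (k(u, r) = u + 24 = 24 + u)
q(-5, -1)*((22 + F(-9)) + k(10, 1)) = (2 - 1 - 1*(-5))*((22 + (-6 - 9)) + (24 + 10)) = (2 - 1 + 5)*((22 - 15) + 34) = 6*(7 + 34) = 6*41 = 246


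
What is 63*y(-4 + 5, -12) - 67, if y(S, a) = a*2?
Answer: -1579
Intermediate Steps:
y(S, a) = 2*a
63*y(-4 + 5, -12) - 67 = 63*(2*(-12)) - 67 = 63*(-24) - 67 = -1512 - 67 = -1579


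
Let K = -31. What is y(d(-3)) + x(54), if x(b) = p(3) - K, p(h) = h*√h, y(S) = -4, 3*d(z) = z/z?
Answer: 27 + 3*√3 ≈ 32.196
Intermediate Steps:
d(z) = ⅓ (d(z) = (z/z)/3 = (⅓)*1 = ⅓)
p(h) = h^(3/2)
x(b) = 31 + 3*√3 (x(b) = 3^(3/2) - 1*(-31) = 3*√3 + 31 = 31 + 3*√3)
y(d(-3)) + x(54) = -4 + (31 + 3*√3) = 27 + 3*√3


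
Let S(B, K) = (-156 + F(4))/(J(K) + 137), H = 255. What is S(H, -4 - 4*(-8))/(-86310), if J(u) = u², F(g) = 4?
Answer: 76/39745755 ≈ 1.9122e-6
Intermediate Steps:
S(B, K) = -152/(137 + K²) (S(B, K) = (-156 + 4)/(K² + 137) = -152/(137 + K²))
S(H, -4 - 4*(-8))/(-86310) = -152/(137 + (-4 - 4*(-8))²)/(-86310) = -152/(137 + (-4 + 32)²)*(-1/86310) = -152/(137 + 28²)*(-1/86310) = -152/(137 + 784)*(-1/86310) = -152/921*(-1/86310) = 76/39745755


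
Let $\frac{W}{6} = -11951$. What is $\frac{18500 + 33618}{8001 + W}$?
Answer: $- \frac{52118}{63705} \approx -0.81811$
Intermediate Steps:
$W = -71706$ ($W = 6 \left(-11951\right) = -71706$)
$\frac{18500 + 33618}{8001 + W} = \frac{18500 + 33618}{8001 - 71706} = \frac{52118}{-63705} = 52118 \left(- \frac{1}{63705}\right) = - \frac{52118}{63705}$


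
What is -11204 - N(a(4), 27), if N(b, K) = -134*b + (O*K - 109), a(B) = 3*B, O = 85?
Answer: -11782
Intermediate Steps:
N(b, K) = -109 - 134*b + 85*K (N(b, K) = -134*b + (85*K - 109) = -134*b + (-109 + 85*K) = -109 - 134*b + 85*K)
-11204 - N(a(4), 27) = -11204 - (-109 - 402*4 + 85*27) = -11204 - (-109 - 134*12 + 2295) = -11204 - (-109 - 1608 + 2295) = -11204 - 1*578 = -11204 - 578 = -11782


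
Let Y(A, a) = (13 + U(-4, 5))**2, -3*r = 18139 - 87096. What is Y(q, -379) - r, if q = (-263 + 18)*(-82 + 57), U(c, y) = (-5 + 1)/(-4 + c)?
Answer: -273641/12 ≈ -22803.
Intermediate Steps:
U(c, y) = -4/(-4 + c)
q = 6125 (q = -245*(-25) = 6125)
r = 68957/3 (r = -(18139 - 87096)/3 = -1/3*(-68957) = 68957/3 ≈ 22986.)
Y(A, a) = 729/4 (Y(A, a) = (13 - 4/(-4 - 4))**2 = (13 - 4/(-8))**2 = (13 - 4*(-1/8))**2 = (13 + 1/2)**2 = (27/2)**2 = 729/4)
Y(q, -379) - r = 729/4 - 1*68957/3 = 729/4 - 68957/3 = -273641/12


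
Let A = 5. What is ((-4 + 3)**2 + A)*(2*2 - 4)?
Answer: 0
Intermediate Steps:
((-4 + 3)**2 + A)*(2*2 - 4) = ((-4 + 3)**2 + 5)*(2*2 - 4) = ((-1)**2 + 5)*(4 - 4) = (1 + 5)*0 = 6*0 = 0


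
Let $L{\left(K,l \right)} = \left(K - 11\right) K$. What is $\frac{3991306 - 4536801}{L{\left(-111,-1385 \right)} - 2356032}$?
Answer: $\frac{109099}{468498} \approx 0.23287$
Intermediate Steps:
$L{\left(K,l \right)} = K \left(-11 + K\right)$ ($L{\left(K,l \right)} = \left(-11 + K\right) K = K \left(-11 + K\right)$)
$\frac{3991306 - 4536801}{L{\left(-111,-1385 \right)} - 2356032} = \frac{3991306 - 4536801}{- 111 \left(-11 - 111\right) - 2356032} = - \frac{545495}{\left(-111\right) \left(-122\right) - 2356032} = - \frac{545495}{13542 - 2356032} = - \frac{545495}{-2342490} = \left(-545495\right) \left(- \frac{1}{2342490}\right) = \frac{109099}{468498}$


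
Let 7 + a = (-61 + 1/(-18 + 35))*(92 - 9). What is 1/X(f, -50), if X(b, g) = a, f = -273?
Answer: -17/86107 ≈ -0.00019743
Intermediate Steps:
a = -86107/17 (a = -7 + (-61 + 1/(-18 + 35))*(92 - 9) = -7 + (-61 + 1/17)*83 = -7 - 1036/17*83 = -7 - 85988/17 = -86107/17 ≈ -5065.1)
X(b, g) = -86107/17
1/X(f, -50) = 1/(-86107/17) = -17/86107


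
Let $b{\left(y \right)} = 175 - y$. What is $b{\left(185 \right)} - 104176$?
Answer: $-104186$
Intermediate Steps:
$b{\left(185 \right)} - 104176 = \left(175 - 185\right) - 104176 = -10 - 104176 = -104186$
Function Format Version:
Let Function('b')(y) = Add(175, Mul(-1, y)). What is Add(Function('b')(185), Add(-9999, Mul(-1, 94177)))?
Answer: -104186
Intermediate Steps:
Add(Function('b')(185), Add(-9999, Mul(-1, 94177))) = Add(Add(175, Mul(-1, 185)), Add(-9999, Mul(-1, 94177))) = Add(Add(175, -185), Add(-9999, -94177)) = Add(-10, -104176) = -104186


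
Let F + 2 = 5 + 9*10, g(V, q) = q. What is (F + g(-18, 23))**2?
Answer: 13456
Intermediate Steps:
F = 93 (F = -2 + (5 + 9*10) = -2 + (5 + 90) = -2 + 95 = 93)
(F + g(-18, 23))**2 = (93 + 23)**2 = 116**2 = 13456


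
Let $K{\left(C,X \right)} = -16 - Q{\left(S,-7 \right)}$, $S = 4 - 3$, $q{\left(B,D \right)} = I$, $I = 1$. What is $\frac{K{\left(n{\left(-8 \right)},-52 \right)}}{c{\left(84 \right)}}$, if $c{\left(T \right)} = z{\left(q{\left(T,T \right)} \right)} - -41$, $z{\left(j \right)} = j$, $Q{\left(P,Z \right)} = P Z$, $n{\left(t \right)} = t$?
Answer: $- \frac{3}{14} \approx -0.21429$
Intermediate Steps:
$q{\left(B,D \right)} = 1$
$S = 1$
$K{\left(C,X \right)} = -9$ ($K{\left(C,X \right)} = -16 - 1 \left(-7\right) = -16 - -7 = -16 + 7 = -9$)
$c{\left(T \right)} = 42$ ($c{\left(T \right)} = 1 - -41 = 1 + 41 = 42$)
$\frac{K{\left(n{\left(-8 \right)},-52 \right)}}{c{\left(84 \right)}} = - \frac{9}{42} = \left(-9\right) \frac{1}{42} = - \frac{3}{14}$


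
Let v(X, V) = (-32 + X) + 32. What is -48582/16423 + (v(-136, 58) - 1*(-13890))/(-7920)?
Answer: -27756881/5912280 ≈ -4.6948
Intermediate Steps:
v(X, V) = X
-48582/16423 + (v(-136, 58) - 1*(-13890))/(-7920) = -48582/16423 + (-136 - 1*(-13890))/(-7920) = -48582*1/16423 + (-136 + 13890)*(-1/7920) = -48582/16423 + 13754*(-1/7920) = -48582/16423 - 6877/3960 = -27756881/5912280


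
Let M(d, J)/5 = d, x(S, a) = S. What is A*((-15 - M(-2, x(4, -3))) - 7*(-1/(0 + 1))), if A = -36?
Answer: -72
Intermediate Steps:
M(d, J) = 5*d
A*((-15 - M(-2, x(4, -3))) - 7*(-1/(0 + 1))) = -36*((-15 - 5*(-2)) - 7*(-1/(0 + 1))) = -36*((-15 - 1*(-10)) - 7/(1*(-1))) = -36*((-15 + 10) - 7/(-1)) = -36*(-5 - 7*(-1)) = -36*(-5 + 7) = -36*2 = -72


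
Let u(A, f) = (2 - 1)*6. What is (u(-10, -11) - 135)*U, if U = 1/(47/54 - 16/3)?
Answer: 6966/241 ≈ 28.905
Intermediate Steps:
u(A, f) = 6 (u(A, f) = 1*6 = 6)
U = -54/241 (U = 1/(47*(1/54) - 16*1/3) = 1/(47/54 - 16/3) = 1/(-241/54) = -54/241 ≈ -0.22407)
(u(-10, -11) - 135)*U = (6 - 135)*(-54/241) = -129*(-54/241) = 6966/241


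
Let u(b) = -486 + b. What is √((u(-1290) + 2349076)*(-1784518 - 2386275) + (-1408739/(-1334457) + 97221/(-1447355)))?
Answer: 38*I*√2810197427540909298023043950425570/643811003745 ≈ 3.1289e+6*I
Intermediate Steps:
√((u(-1290) + 2349076)*(-1784518 - 2386275) + (-1408739/(-1334457) + 97221/(-1447355))) = √(((-486 - 1290) + 2349076)*(-1784518 - 2386275) + (-1408739/(-1334457) + 97221/(-1447355))) = √((-1776 + 2349076)*(-4170793) + (-1408739*(-1/1334457) + 97221*(-1/1447355))) = √(2347300*(-4170793) + (1408739/1334457 - 97221/1447355)) = √(-9790102408900 + 1909208191348/1931433011235) = √(-18908926975918845055800152/1931433011235) = 38*I*√2810197427540909298023043950425570/643811003745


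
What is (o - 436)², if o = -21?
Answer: 208849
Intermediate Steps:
(o - 436)² = (-21 - 436)² = (-457)² = 208849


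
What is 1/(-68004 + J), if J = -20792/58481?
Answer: -58481/3976962716 ≈ -1.4705e-5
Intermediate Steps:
J = -20792/58481 (J = -20792*1/58481 = -20792/58481 ≈ -0.35553)
1/(-68004 + J) = 1/(-68004 - 20792/58481) = 1/(-3976962716/58481) = -58481/3976962716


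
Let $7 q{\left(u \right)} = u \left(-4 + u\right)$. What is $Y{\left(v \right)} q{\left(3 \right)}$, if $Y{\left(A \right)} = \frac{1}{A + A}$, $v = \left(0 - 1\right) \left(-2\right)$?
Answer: $- \frac{3}{28} \approx -0.10714$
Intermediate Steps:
$v = 2$ ($v = \left(-1\right) \left(-2\right) = 2$)
$Y{\left(A \right)} = \frac{1}{2 A}$
$q{\left(u \right)} = \frac{u \left(-4 + u\right)}{7}$
$Y{\left(v \right)} q{\left(3 \right)} = \frac{1}{2 \cdot 2} \cdot \frac{1}{7} \cdot 3 \left(-4 + 3\right) = \frac{1}{2} \cdot \frac{1}{2} \cdot \frac{1}{7} \cdot 3 \left(-1\right) = \frac{1}{4} \left(- \frac{3}{7}\right) = - \frac{3}{28}$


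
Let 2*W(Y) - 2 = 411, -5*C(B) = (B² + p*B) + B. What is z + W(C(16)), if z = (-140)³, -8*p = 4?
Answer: -5487587/2 ≈ -2.7438e+6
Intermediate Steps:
p = -½ (p = -⅛*4 = -½ ≈ -0.50000)
C(B) = -B²/5 - B/10 (C(B) = -((B² - B/2) + B)/5 = -(B² + B/2)/5 = -B²/5 - B/10)
W(Y) = 413/2 (W(Y) = 1 + (½)*411 = 1 + 411/2 = 413/2)
z = -2744000
z + W(C(16)) = -2744000 + 413/2 = -5487587/2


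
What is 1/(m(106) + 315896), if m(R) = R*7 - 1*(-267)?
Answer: 1/316905 ≈ 3.1555e-6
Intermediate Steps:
m(R) = 267 + 7*R (m(R) = 7*R + 267 = 267 + 7*R)
1/(m(106) + 315896) = 1/((267 + 7*106) + 315896) = 1/((267 + 742) + 315896) = 1/(1009 + 315896) = 1/316905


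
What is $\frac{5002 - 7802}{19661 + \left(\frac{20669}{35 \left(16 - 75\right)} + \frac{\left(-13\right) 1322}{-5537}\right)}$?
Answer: $- \frac{2286781000}{16051646503} \approx -0.14246$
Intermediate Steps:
$\frac{5002 - 7802}{19661 + \left(\frac{20669}{35 \left(16 - 75\right)} + \frac{\left(-13\right) 1322}{-5537}\right)} = - \frac{2800}{19661 + \left(\frac{20669}{35 \left(-59\right)} - - \frac{17186}{5537}\right)} = - \frac{2800}{19661 + \left(\frac{20669}{-2065} + \frac{17186}{5537}\right)} = - \frac{2800}{19661 + \left(20669 \left(- \frac{1}{2065}\right) + \frac{17186}{5537}\right)} = - \frac{2800}{19661 + \left(- \frac{20669}{2065} + \frac{17186}{5537}\right)} = - \frac{2800}{19661 - \frac{11279309}{1633415}} = - \frac{2800}{\frac{32103293006}{1633415}} = \left(-2800\right) \frac{1633415}{32103293006} = - \frac{2286781000}{16051646503}$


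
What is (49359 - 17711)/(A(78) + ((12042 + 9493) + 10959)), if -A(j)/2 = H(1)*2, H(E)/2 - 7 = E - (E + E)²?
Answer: 15824/16231 ≈ 0.97492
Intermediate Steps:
H(E) = 14 - 8*E² + 2*E (H(E) = 14 + 2*(E - (E + E)²) = 14 + 2*(E - (2*E)²) = 14 + 2*(E - 4*E²) = 14 + (-8*E² + 2*E) = 14 - 8*E² + 2*E)
A(j) = -32 (A(j) = -2*(14 - 8*1² + 2*1)*2 = -2*(14 - 8*1 + 2)*2 = -2*(14 - 8 + 2)*2 = -16*2 = -2*16 = -32)
(49359 - 17711)/(A(78) + ((12042 + 9493) + 10959)) = (49359 - 17711)/(-32 + ((12042 + 9493) + 10959)) = 31648/(-32 + (21535 + 10959)) = 31648/(-32 + 32494) = 31648/32462 = 31648*(1/32462) = 15824/16231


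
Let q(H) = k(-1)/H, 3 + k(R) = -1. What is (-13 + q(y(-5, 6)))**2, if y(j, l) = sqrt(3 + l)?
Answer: 1849/9 ≈ 205.44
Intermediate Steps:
k(R) = -4 (k(R) = -3 - 1 = -4)
q(H) = -4/H
(-13 + q(y(-5, 6)))**2 = (-13 - 4/sqrt(3 + 6))**2 = (-13 - 4/(sqrt(9)))**2 = (-13 - 4/3)**2 = (-43/3)**2 = 1849/9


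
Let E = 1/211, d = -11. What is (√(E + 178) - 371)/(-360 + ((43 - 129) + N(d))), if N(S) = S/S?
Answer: 371/445 - 23*√14981/93895 ≈ 0.80373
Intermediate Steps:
N(S) = 1
E = 1/211 ≈ 0.0047393
(√(E + 178) - 371)/(-360 + ((43 - 129) + N(d))) = (√(1/211 + 178) - 371)/(-360 + ((43 - 129) + 1)) = (√(37559/211) - 371)/(-360 + (-86 + 1)) = (23*√14981/211 - 371)/(-360 - 85) = (-371 + 23*√14981/211)/(-445) = (-371 + 23*√14981/211)*(-1/445) = 371/445 - 23*√14981/93895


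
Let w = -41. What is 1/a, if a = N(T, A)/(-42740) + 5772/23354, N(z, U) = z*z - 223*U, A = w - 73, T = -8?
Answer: -249537490/87126191 ≈ -2.8641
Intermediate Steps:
A = -114 (A = -41 - 73 = -114)
N(z, U) = z**2 - 223*U
a = -87126191/249537490 (a = ((-8)**2 - 223*(-114))/(-42740) + 5772/23354 = (64 + 25422)*(-1/42740) + 5772*(1/23354) = 25486*(-1/42740) + 2886/11677 = -12743/21370 + 2886/11677 = -87126191/249537490 ≈ -0.34915)
1/a = 1/(-87126191/249537490) = -249537490/87126191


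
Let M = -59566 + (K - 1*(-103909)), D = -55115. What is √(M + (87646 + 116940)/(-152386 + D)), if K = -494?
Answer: √1887949251829263/207501 ≈ 209.40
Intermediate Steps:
M = 43849 (M = -59566 + (-494 - 1*(-103909)) = -59566 + (-494 + 103909) = -59566 + 103415 = 43849)
√(M + (87646 + 116940)/(-152386 + D)) = √(43849 + (87646 + 116940)/(-152386 - 55115)) = √(43849 + 204586/(-207501)) = √(43849 + 204586*(-1/207501)) = √(43849 - 204586/207501) = √(9098506763/207501) = √1887949251829263/207501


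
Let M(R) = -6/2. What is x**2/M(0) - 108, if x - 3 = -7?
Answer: -340/3 ≈ -113.33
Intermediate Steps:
x = -4 (x = 3 - 7 = -4)
M(R) = -3 (M(R) = -6*1/2 = -3)
x**2/M(0) - 108 = (-4)**2/(-3) - 108 = -1/3*16 - 108 = -16/3 - 108 = -340/3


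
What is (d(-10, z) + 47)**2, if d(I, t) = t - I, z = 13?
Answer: 4900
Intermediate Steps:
(d(-10, z) + 47)**2 = ((13 - 1*(-10)) + 47)**2 = ((13 + 10) + 47)**2 = (23 + 47)**2 = 70**2 = 4900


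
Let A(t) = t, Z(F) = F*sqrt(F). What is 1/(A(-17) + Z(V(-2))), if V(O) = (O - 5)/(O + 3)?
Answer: I/(-17*I + 7*sqrt(7)) ≈ -0.026899 + 0.029304*I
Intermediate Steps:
V(O) = (-5 + O)/(3 + O)
Z(F) = F**(3/2)
1/(A(-17) + Z(V(-2))) = 1/(-17 + ((-5 - 2)/(3 - 2))**(3/2)) = 1/(-17 + (-7/1)**(3/2)) = 1/(-17 + (1*(-7))**(3/2)) = 1/(-17 + (-7)**(3/2)) = 1/(-17 - 7*I*sqrt(7))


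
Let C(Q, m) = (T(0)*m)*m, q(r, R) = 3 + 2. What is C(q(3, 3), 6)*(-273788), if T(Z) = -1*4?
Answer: 39425472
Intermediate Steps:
T(Z) = -4
q(r, R) = 5
C(Q, m) = -4*m**2 (C(Q, m) = (-4*m)*m = -4*m**2)
C(q(3, 3), 6)*(-273788) = -4*6**2*(-273788) = -4*36*(-273788) = -144*(-273788) = 39425472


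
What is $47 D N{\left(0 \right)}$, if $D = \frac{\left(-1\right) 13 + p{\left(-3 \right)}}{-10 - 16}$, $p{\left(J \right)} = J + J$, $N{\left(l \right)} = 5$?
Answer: $\frac{4465}{26} \approx 171.73$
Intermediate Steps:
$p{\left(J \right)} = 2 J$
$D = \frac{19}{26}$ ($D = \frac{\left(-1\right) 13 + 2 \left(-3\right)}{-10 - 16} = \frac{-13 - 6}{-26} = \left(-19\right) \left(- \frac{1}{26}\right) = \frac{19}{26} \approx 0.73077$)
$47 D N{\left(0 \right)} = 47 \cdot \frac{19}{26} \cdot 5 = \frac{893}{26} \cdot 5 = \frac{4465}{26}$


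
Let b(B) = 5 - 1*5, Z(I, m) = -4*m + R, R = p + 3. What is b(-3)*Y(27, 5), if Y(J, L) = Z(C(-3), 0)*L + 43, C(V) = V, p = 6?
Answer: 0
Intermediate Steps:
R = 9 (R = 6 + 3 = 9)
Z(I, m) = 9 - 4*m (Z(I, m) = -4*m + 9 = 9 - 4*m)
b(B) = 0 (b(B) = 5 - 5 = 0)
Y(J, L) = 43 + 9*L (Y(J, L) = (9 - 4*0)*L + 43 = (9 + 0)*L + 43 = 9*L + 43 = 43 + 9*L)
b(-3)*Y(27, 5) = 0*(43 + 9*5) = 0*(43 + 45) = 0*88 = 0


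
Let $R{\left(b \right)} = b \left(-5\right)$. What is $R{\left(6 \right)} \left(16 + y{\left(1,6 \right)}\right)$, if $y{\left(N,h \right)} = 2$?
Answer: $-540$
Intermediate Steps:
$R{\left(b \right)} = - 5 b$
$R{\left(6 \right)} \left(16 + y{\left(1,6 \right)}\right) = \left(-5\right) 6 \left(16 + 2\right) = \left(-30\right) 18 = -540$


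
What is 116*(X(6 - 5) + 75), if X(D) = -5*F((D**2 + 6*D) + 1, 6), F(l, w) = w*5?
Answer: -8700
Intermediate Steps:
F(l, w) = 5*w
X(D) = -150 (X(D) = -25*6 = -5*30 = -150)
116*(X(6 - 5) + 75) = 116*(-150 + 75) = 116*(-75) = -8700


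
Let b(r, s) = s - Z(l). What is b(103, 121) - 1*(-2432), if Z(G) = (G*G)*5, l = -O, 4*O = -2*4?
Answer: 2533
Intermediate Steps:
O = -2 (O = (-2*4)/4 = (1/4)*(-8) = -2)
l = 2 (l = -1*(-2) = 2)
Z(G) = 5*G**2 (Z(G) = G**2*5 = 5*G**2)
b(r, s) = -20 + s (b(r, s) = s - 5*2**2 = s - 5*4 = s - 1*20 = s - 20 = -20 + s)
b(103, 121) - 1*(-2432) = (-20 + 121) - 1*(-2432) = 101 + 2432 = 2533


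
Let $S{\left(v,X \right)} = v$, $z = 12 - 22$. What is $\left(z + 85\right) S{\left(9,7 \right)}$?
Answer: $675$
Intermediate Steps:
$z = -10$ ($z = 12 - 22 = -10$)
$\left(z + 85\right) S{\left(9,7 \right)} = \left(-10 + 85\right) 9 = 75 \cdot 9 = 675$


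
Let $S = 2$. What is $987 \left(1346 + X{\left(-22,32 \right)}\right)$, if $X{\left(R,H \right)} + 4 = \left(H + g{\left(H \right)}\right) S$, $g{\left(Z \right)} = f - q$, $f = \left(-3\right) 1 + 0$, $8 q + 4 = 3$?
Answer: $\frac{5528187}{4} \approx 1.382 \cdot 10^{6}$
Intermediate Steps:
$q = - \frac{1}{8}$ ($q = - \frac{1}{2} + \frac{1}{8} \cdot 3 = - \frac{1}{2} + \frac{3}{8} = - \frac{1}{8} \approx -0.125$)
$f = -3$ ($f = -3 + 0 = -3$)
$g{\left(Z \right)} = - \frac{23}{8}$ ($g{\left(Z \right)} = -3 - - \frac{1}{8} = -3 + \frac{1}{8} = - \frac{23}{8}$)
$X{\left(R,H \right)} = - \frac{39}{4} + 2 H$ ($X{\left(R,H \right)} = -4 + \left(H - \frac{23}{8}\right) 2 = -4 + \left(- \frac{23}{8} + H\right) 2 = -4 + \left(- \frac{23}{4} + 2 H\right) = - \frac{39}{4} + 2 H$)
$987 \left(1346 + X{\left(-22,32 \right)}\right) = 987 \left(1346 + \left(- \frac{39}{4} + 2 \cdot 32\right)\right) = 987 \left(1346 + \left(- \frac{39}{4} + 64\right)\right) = 987 \left(1346 + \frac{217}{4}\right) = 987 \cdot \frac{5601}{4} = \frac{5528187}{4}$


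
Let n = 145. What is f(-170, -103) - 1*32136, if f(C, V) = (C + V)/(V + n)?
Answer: -64285/2 ≈ -32143.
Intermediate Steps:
f(C, V) = (C + V)/(145 + V) (f(C, V) = (C + V)/(V + 145) = (C + V)/(145 + V))
f(-170, -103) - 1*32136 = (-170 - 103)/(145 - 103) - 1*32136 = -273/42 - 32136 = (1/42)*(-273) - 32136 = -13/2 - 32136 = -64285/2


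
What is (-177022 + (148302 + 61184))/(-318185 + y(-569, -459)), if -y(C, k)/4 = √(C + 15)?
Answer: -10329557840/101241703089 + 129856*I*√554/101241703089 ≈ -0.10203 + 3.019e-5*I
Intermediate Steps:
y(C, k) = -4*√(15 + C) (y(C, k) = -4*√(C + 15) = -4*√(15 + C))
(-177022 + (148302 + 61184))/(-318185 + y(-569, -459)) = (-177022 + (148302 + 61184))/(-318185 - 4*√(15 - 569)) = (-177022 + 209486)/(-318185 - 4*I*√554) = 32464/(-318185 - 4*I*√554)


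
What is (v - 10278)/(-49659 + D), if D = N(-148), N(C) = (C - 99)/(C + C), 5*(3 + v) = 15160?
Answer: 2145704/14698817 ≈ 0.14598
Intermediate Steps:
v = 3029 (v = -3 + (1/5)*15160 = -3 + 3032 = 3029)
N(C) = (-99 + C)/(2*C) (N(C) = (-99 + C)/((2*C)) = (-99 + C)*(1/(2*C)) = (-99 + C)/(2*C))
D = 247/296 (D = (1/2)*(-99 - 148)/(-148) = (1/2)*(-1/148)*(-247) = 247/296 ≈ 0.83446)
(v - 10278)/(-49659 + D) = (3029 - 10278)/(-49659 + 247/296) = -7249/(-14698817/296) = -7249*(-296/14698817) = 2145704/14698817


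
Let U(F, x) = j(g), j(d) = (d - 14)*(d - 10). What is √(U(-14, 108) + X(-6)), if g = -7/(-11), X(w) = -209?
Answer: 2*I*√2537/11 ≈ 9.1579*I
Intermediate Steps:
g = 7/11 (g = -7*(-1/11) = 7/11 ≈ 0.63636)
j(d) = (-14 + d)*(-10 + d)
U(F, x) = 15141/121 (U(F, x) = 140 + (7/11)² - 24*7/11 = 140 + 49/121 - 168/11 = 15141/121)
√(U(-14, 108) + X(-6)) = √(15141/121 - 209) = √(-10148/121) = 2*I*√2537/11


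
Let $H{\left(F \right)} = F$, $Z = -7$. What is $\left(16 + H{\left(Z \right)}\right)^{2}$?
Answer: $81$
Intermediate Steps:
$\left(16 + H{\left(Z \right)}\right)^{2} = \left(16 - 7\right)^{2} = 9^{2} = 81$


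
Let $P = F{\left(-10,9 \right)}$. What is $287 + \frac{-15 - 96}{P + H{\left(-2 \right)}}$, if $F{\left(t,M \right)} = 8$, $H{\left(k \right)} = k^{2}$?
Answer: $\frac{1111}{4} \approx 277.75$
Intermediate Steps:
$P = 8$
$287 + \frac{-15 - 96}{P + H{\left(-2 \right)}} = 287 + \frac{-15 - 96}{8 + \left(-2\right)^{2}} = 287 - \frac{111}{8 + 4} = 287 - \frac{111}{12} = 287 - \frac{37}{4} = \frac{1111}{4}$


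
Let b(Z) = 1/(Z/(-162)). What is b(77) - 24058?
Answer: -1852628/77 ≈ -24060.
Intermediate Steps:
b(Z) = -162/Z (b(Z) = 1/(Z*(-1/162)) = 1/(-Z/162) = -162/Z)
b(77) - 24058 = -162/77 - 24058 = -1852628/77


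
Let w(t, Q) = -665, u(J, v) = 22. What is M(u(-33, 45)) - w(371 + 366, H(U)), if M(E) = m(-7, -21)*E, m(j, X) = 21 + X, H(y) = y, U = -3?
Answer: 665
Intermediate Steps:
M(E) = 0 (M(E) = (21 - 21)*E = 0*E = 0)
M(u(-33, 45)) - w(371 + 366, H(U)) = 0 - 1*(-665) = 0 + 665 = 665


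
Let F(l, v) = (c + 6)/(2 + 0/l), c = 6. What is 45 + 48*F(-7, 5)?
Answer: 333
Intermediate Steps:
F(l, v) = 6 (F(l, v) = (6 + 6)/(2 + 0/l) = 12/(2 + 0) = 12/2 = 12*(1/2) = 6)
45 + 48*F(-7, 5) = 45 + 48*6 = 45 + 288 = 333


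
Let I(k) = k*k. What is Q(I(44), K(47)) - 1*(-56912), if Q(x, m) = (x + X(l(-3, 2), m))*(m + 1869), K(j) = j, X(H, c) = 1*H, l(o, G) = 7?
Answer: 3779700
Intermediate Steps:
X(H, c) = H
I(k) = k**2
Q(x, m) = (7 + x)*(1869 + m) (Q(x, m) = (x + 7)*(m + 1869) = (7 + x)*(1869 + m))
Q(I(44), K(47)) - 1*(-56912) = (13083 + 7*47 + 1869*44**2 + 47*44**2) - 1*(-56912) = (13083 + 329 + 1869*1936 + 47*1936) + 56912 = (13083 + 329 + 3618384 + 90992) + 56912 = 3722788 + 56912 = 3779700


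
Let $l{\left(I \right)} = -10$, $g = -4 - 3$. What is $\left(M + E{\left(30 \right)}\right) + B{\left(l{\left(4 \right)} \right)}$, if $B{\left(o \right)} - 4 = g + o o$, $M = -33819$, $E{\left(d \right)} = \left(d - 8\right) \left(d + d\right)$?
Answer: $-32402$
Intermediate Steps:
$E{\left(d \right)} = 2 d \left(-8 + d\right)$ ($E{\left(d \right)} = \left(-8 + d\right) 2 d = 2 d \left(-8 + d\right)$)
$g = -7$ ($g = -4 - 3 = -7$)
$B{\left(o \right)} = -3 + o^{2}$ ($B{\left(o \right)} = 4 + \left(-7 + o o\right) = 4 + \left(-7 + o^{2}\right) = -3 + o^{2}$)
$\left(M + E{\left(30 \right)}\right) + B{\left(l{\left(4 \right)} \right)} = \left(-33819 + 2 \cdot 30 \left(-8 + 30\right)\right) - \left(3 - \left(-10\right)^{2}\right) = \left(-33819 + 2 \cdot 30 \cdot 22\right) + \left(-3 + 100\right) = \left(-33819 + 1320\right) + 97 = -32499 + 97 = -32402$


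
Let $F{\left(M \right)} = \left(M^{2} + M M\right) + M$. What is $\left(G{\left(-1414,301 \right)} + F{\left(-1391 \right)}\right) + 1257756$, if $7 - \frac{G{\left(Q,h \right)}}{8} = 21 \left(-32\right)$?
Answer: $5131559$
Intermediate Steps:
$G{\left(Q,h \right)} = 5432$ ($G{\left(Q,h \right)} = 56 - 8 \cdot 21 \left(-32\right) = 56 - -5376 = 56 + 5376 = 5432$)
$F{\left(M \right)} = M + 2 M^{2}$ ($F{\left(M \right)} = \left(M^{2} + M^{2}\right) + M = 2 M^{2} + M = M + 2 M^{2}$)
$\left(G{\left(-1414,301 \right)} + F{\left(-1391 \right)}\right) + 1257756 = \left(5432 - 1391 \left(1 + 2 \left(-1391\right)\right)\right) + 1257756 = \left(5432 - 1391 \left(1 - 2782\right)\right) + 1257756 = \left(5432 - -3868371\right) + 1257756 = \left(5432 + 3868371\right) + 1257756 = 3873803 + 1257756 = 5131559$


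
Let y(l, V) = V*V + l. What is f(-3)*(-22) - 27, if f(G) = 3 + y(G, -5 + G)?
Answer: -1435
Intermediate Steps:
y(l, V) = l + V**2 (y(l, V) = V**2 + l = l + V**2)
f(G) = 3 + G + (-5 + G)**2 (f(G) = 3 + (G + (-5 + G)**2) = 3 + G + (-5 + G)**2)
f(-3)*(-22) - 27 = (3 - 3 + (-5 - 3)**2)*(-22) - 27 = (3 - 3 + (-8)**2)*(-22) - 27 = (3 - 3 + 64)*(-22) - 27 = 64*(-22) - 27 = -1408 - 27 = -1435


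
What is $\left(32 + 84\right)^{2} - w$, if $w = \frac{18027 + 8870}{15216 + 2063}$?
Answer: $\frac{232479327}{17279} \approx 13454.0$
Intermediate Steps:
$w = \frac{26897}{17279} \approx 1.5566$
$\left(32 + 84\right)^{2} - w = \left(32 + 84\right)^{2} - \frac{26897}{17279} = 116^{2} - \frac{26897}{17279} = 13456 - \frac{26897}{17279} = \frac{232479327}{17279}$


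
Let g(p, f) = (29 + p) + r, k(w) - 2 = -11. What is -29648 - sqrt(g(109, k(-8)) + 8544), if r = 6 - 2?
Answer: -29648 - sqrt(8686) ≈ -29741.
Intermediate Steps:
r = 4
k(w) = -9 (k(w) = 2 - 11 = -9)
g(p, f) = 33 + p (g(p, f) = (29 + p) + 4 = 33 + p)
-29648 - sqrt(g(109, k(-8)) + 8544) = -29648 - sqrt((33 + 109) + 8544) = -29648 - sqrt(142 + 8544) = -29648 - sqrt(8686)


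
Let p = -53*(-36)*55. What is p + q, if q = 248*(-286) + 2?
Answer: 34014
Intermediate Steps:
p = 104940 (p = 1908*55 = 104940)
q = -70926 (q = -70928 + 2 = -70926)
p + q = 104940 - 70926 = 34014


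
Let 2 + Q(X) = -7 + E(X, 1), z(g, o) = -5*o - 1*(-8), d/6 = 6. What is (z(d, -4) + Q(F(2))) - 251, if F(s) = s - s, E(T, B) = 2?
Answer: -230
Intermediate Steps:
d = 36 (d = 6*6 = 36)
z(g, o) = 8 - 5*o (z(g, o) = -5*o + 8 = 8 - 5*o)
F(s) = 0
Q(X) = -7 (Q(X) = -2 + (-7 + 2) = -2 - 5 = -7)
(z(d, -4) + Q(F(2))) - 251 = ((8 - 5*(-4)) - 7) - 251 = ((8 + 20) - 7) - 251 = (28 - 7) - 251 = 21 - 251 = -230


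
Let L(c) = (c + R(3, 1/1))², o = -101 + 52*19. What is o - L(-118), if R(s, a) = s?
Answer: -12338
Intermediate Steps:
o = 887 (o = -101 + 988 = 887)
L(c) = (3 + c)² (L(c) = (c + 3)² = (3 + c)²)
o - L(-118) = 887 - (3 - 118)² = 887 - 1*(-115)² = 887 - 1*13225 = 887 - 13225 = -12338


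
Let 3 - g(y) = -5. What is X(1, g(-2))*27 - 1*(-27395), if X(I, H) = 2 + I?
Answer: 27476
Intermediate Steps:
g(y) = 8 (g(y) = 3 - 1*(-5) = 3 + 5 = 8)
X(1, g(-2))*27 - 1*(-27395) = (2 + 1)*27 - 1*(-27395) = 3*27 + 27395 = 81 + 27395 = 27476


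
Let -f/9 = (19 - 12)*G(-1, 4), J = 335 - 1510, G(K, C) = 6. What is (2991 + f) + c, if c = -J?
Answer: 3788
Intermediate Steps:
J = -1175
f = -378 (f = -9*(19 - 12)*6 = -63*6 = -9*42 = -378)
c = 1175 (c = -1*(-1175) = 1175)
(2991 + f) + c = (2991 - 378) + 1175 = 2613 + 1175 = 3788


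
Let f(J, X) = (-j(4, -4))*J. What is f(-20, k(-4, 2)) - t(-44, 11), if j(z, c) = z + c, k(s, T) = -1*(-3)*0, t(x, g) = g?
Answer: -11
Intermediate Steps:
k(s, T) = 0 (k(s, T) = 3*0 = 0)
j(z, c) = c + z
f(J, X) = 0 (f(J, X) = (-(-4 + 4))*J = (-1*0)*J = 0*J = 0)
f(-20, k(-4, 2)) - t(-44, 11) = 0 - 1*11 = 0 - 11 = -11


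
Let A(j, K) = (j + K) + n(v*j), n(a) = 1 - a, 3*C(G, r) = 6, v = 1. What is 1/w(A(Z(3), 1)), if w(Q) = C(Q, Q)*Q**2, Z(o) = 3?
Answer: 1/8 ≈ 0.12500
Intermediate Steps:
C(G, r) = 2 (C(G, r) = (1/3)*6 = 2)
A(j, K) = 1 + K (A(j, K) = (j + K) + (1 - j) = (K + j) + (1 - j) = 1 + K)
w(Q) = 2*Q**2
1/w(A(Z(3), 1)) = 1/(2*(1 + 1)**2) = 1/(2*2**2) = 1/(2*4) = 1/8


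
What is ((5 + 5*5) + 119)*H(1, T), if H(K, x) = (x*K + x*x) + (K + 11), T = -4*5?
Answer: 58408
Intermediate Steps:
T = -20
H(K, x) = 11 + K + x² + K*x (H(K, x) = (K*x + x²) + (11 + K) = (x² + K*x) + (11 + K) = 11 + K + x² + K*x)
((5 + 5*5) + 119)*H(1, T) = ((5 + 5*5) + 119)*(11 + 1 + (-20)² + 1*(-20)) = ((5 + 25) + 119)*(11 + 1 + 400 - 20) = (30 + 119)*392 = 149*392 = 58408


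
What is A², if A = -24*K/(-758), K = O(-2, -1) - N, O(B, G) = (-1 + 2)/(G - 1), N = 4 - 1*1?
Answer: 1764/143641 ≈ 0.012281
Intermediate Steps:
N = 3 (N = 4 - 1 = 3)
O(B, G) = 1/(-1 + G)
K = -7/2 (K = 1/(-1 - 1) - 1*3 = 1/(-2) - 3 = -½ - 3 = -7/2 ≈ -3.5000)
A = -42/379 (A = -24*(-7/2)/(-758) = 84*(-1/758) = -42/379 ≈ -0.11082)
A² = (-42/379)² = 1764/143641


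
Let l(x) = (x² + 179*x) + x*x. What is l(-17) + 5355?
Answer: 2890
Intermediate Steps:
l(x) = 2*x² + 179*x (l(x) = (x² + 179*x) + x² = 2*x² + 179*x)
l(-17) + 5355 = -17*(179 + 2*(-17)) + 5355 = -17*(179 - 34) + 5355 = -17*145 + 5355 = -2465 + 5355 = 2890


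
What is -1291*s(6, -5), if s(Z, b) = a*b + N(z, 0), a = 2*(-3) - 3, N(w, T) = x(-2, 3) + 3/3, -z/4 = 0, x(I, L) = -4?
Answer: -54222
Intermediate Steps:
z = 0 (z = -4*0 = 0)
N(w, T) = -3 (N(w, T) = -4 + 3/3 = -4 + 3*(⅓) = -4 + 1 = -3)
a = -9 (a = -6 - 3 = -9)
s(Z, b) = -3 - 9*b (s(Z, b) = -9*b - 3 = -3 - 9*b)
-1291*s(6, -5) = -1291*(-3 - 9*(-5)) = -1291*(-3 + 45) = -1291*42 = -54222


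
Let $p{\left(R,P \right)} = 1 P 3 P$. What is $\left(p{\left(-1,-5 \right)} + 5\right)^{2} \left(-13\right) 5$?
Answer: $-416000$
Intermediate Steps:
$p{\left(R,P \right)} = 3 P^{2}$ ($p{\left(R,P \right)} = P 3 P = 3 P P = 3 P^{2}$)
$\left(p{\left(-1,-5 \right)} + 5\right)^{2} \left(-13\right) 5 = \left(3 \left(-5\right)^{2} + 5\right)^{2} \left(-13\right) 5 = \left(3 \cdot 25 + 5\right)^{2} \left(-13\right) 5 = \left(75 + 5\right)^{2} \left(-13\right) 5 = 80^{2} \left(-13\right) 5 = 6400 \left(-13\right) 5 = \left(-83200\right) 5 = -416000$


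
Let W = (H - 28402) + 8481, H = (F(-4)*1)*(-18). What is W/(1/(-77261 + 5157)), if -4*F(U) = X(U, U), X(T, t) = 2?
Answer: 1435734848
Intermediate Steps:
F(U) = -½ (F(U) = -¼*2 = -½)
H = 9 (H = -½*1*(-18) = -½*(-18) = 9)
W = -19912 (W = (9 - 28402) + 8481 = -28393 + 8481 = -19912)
W/(1/(-77261 + 5157)) = -19912/(1/(-77261 + 5157)) = -19912/(1/(-72104)) = -19912/(-1/72104) = -19912*(-72104) = 1435734848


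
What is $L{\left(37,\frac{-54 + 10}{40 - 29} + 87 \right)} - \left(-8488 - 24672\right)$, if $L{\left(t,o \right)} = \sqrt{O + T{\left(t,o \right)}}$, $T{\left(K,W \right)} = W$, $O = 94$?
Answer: $33160 + \sqrt{177} \approx 33173.0$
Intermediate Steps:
$L{\left(t,o \right)} = \sqrt{94 + o}$
$L{\left(37,\frac{-54 + 10}{40 - 29} + 87 \right)} - \left(-8488 - 24672\right) = \sqrt{94 + \left(\frac{-54 + 10}{40 - 29} + 87\right)} - \left(-8488 - 24672\right) = \sqrt{94 + \left(- \frac{44}{11} + 87\right)} - \left(-8488 - 24672\right) = \sqrt{94 + \left(\left(-44\right) \frac{1}{11} + 87\right)} - -33160 = \sqrt{94 + \left(-4 + 87\right)} + 33160 = \sqrt{94 + 83} + 33160 = \sqrt{177} + 33160 = 33160 + \sqrt{177}$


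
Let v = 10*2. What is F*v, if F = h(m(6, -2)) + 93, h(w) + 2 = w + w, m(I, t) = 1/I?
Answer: 5480/3 ≈ 1826.7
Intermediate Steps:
h(w) = -2 + 2*w (h(w) = -2 + (w + w) = -2 + 2*w)
v = 20
F = 274/3 (F = (-2 + 2/6) + 93 = (-2 + 2*(⅙)) + 93 = (-2 + ⅓) + 93 = -5/3 + 93 = 274/3 ≈ 91.333)
F*v = (274/3)*20 = 5480/3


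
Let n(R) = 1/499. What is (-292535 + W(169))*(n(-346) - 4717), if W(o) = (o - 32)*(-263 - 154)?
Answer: 823032829248/499 ≈ 1.6494e+9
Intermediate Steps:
W(o) = 13344 - 417*o (W(o) = (-32 + o)*(-417) = 13344 - 417*o)
n(R) = 1/499
(-292535 + W(169))*(n(-346) - 4717) = (-292535 + (13344 - 417*169))*(1/499 - 4717) = (-292535 + (13344 - 70473))*(-2353782/499) = (-292535 - 57129)*(-2353782/499) = -349664*(-2353782/499) = 823032829248/499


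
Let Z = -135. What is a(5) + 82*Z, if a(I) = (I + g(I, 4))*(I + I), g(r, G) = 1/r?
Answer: -11018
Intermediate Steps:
a(I) = 2*I*(I + 1/I) (a(I) = (I + 1/I)*(I + I) = (I + 1/I)*(2*I) = 2*I*(I + 1/I))
a(5) + 82*Z = (2 + 2*5²) + 82*(-135) = (2 + 2*25) - 11070 = (2 + 50) - 11070 = 52 - 11070 = -11018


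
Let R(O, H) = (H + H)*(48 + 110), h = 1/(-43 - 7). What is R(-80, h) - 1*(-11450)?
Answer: 286092/25 ≈ 11444.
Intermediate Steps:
h = -1/50 (h = 1/(-50) = -1/50 ≈ -0.020000)
R(O, H) = 316*H (R(O, H) = (2*H)*158 = 316*H)
R(-80, h) - 1*(-11450) = 316*(-1/50) - 1*(-11450) = -158/25 + 11450 = 286092/25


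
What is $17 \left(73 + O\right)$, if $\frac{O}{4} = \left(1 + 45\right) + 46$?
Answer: $7497$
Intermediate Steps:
$O = 368$ ($O = 4 \left(\left(1 + 45\right) + 46\right) = 4 \left(46 + 46\right) = 4 \cdot 92 = 368$)
$17 \left(73 + O\right) = 17 \left(73 + 368\right) = 17 \cdot 441 = 7497$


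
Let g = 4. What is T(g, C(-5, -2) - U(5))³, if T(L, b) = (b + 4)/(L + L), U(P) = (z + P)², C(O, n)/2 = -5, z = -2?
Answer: -3375/512 ≈ -6.5918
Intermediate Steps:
C(O, n) = -10 (C(O, n) = 2*(-5) = -10)
U(P) = (-2 + P)²
T(L, b) = (4 + b)/(2*L) (T(L, b) = (4 + b)/((2*L)) = (4 + b)*(1/(2*L)) = (4 + b)/(2*L))
T(g, C(-5, -2) - U(5))³ = ((½)*(4 + (-10 - (-2 + 5)²))/4)³ = ((½)*(¼)*(4 + (-10 - 1*3²)))³ = ((½)*(¼)*(4 + (-10 - 1*9)))³ = ((½)*(¼)*(4 + (-10 - 9)))³ = ((½)*(¼)*(4 - 19))³ = ((½)*(¼)*(-15))³ = (-15/8)³ = -3375/512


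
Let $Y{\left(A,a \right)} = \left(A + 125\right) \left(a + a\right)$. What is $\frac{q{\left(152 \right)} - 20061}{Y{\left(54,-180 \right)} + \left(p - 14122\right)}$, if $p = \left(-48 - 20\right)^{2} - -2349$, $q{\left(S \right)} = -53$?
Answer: $\frac{20114}{71589} \approx 0.28096$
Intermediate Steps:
$Y{\left(A,a \right)} = 2 a \left(125 + A\right)$ ($Y{\left(A,a \right)} = \left(125 + A\right) 2 a = 2 a \left(125 + A\right)$)
$p = 6973$ ($p = \left(-68\right)^{2} + 2349 = 4624 + 2349 = 6973$)
$\frac{q{\left(152 \right)} - 20061}{Y{\left(54,-180 \right)} + \left(p - 14122\right)} = \frac{-53 - 20061}{2 \left(-180\right) \left(125 + 54\right) + \left(6973 - 14122\right)} = - \frac{20114}{2 \left(-180\right) 179 + \left(6973 - 14122\right)} = - \frac{20114}{-64440 - 7149} = - \frac{20114}{-71589} = \left(-20114\right) \left(- \frac{1}{71589}\right) = \frac{20114}{71589}$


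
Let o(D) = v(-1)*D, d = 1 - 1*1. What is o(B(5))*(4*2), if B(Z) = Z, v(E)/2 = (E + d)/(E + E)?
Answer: 40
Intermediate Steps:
d = 0 (d = 1 - 1 = 0)
v(E) = 1 (v(E) = 2*((E + 0)/(E + E)) = 2*(E/((2*E))) = 2*(E*(1/(2*E))) = 2*(½) = 1)
o(D) = D (o(D) = 1*D = D)
o(B(5))*(4*2) = 5*(4*2) = 5*8 = 40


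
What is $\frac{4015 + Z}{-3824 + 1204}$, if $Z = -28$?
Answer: $- \frac{3987}{2620} \approx -1.5218$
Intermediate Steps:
$\frac{4015 + Z}{-3824 + 1204} = \frac{4015 - 28}{-3824 + 1204} = \frac{3987}{-2620} = 3987 \left(- \frac{1}{2620}\right) = - \frac{3987}{2620}$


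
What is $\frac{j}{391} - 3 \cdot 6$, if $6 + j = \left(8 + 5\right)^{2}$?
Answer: $- \frac{6875}{391} \approx -17.583$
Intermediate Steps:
$j = 163$ ($j = -6 + \left(8 + 5\right)^{2} = -6 + 13^{2} = -6 + 169 = 163$)
$\frac{j}{391} - 3 \cdot 6 = \frac{163}{391} - 3 \cdot 6 = 163 \cdot \frac{1}{391} - 18 = \frac{163}{391} - 18 = - \frac{6875}{391}$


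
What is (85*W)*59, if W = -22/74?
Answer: -55165/37 ≈ -1490.9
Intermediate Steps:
W = -11/37 (W = -22*1/74 = -11/37 ≈ -0.29730)
(85*W)*59 = (85*(-11/37))*59 = -935/37*59 = -55165/37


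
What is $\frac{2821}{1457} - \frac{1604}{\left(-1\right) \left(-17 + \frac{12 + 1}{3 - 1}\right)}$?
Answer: $- \frac{148865}{987} \approx -150.83$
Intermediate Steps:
$\frac{2821}{1457} - \frac{1604}{\left(-1\right) \left(-17 + \frac{12 + 1}{3 - 1}\right)} = 2821 \cdot \frac{1}{1457} - \frac{1604}{\left(-1\right) \left(-17 + \frac{13}{2}\right)} = \frac{91}{47} - \frac{1604}{\left(-1\right) \left(-17 + 13 \cdot \frac{1}{2}\right)} = \frac{91}{47} - \frac{1604}{\left(-1\right) \left(-17 + \frac{13}{2}\right)} = \frac{91}{47} - \frac{1604}{\left(-1\right) \left(- \frac{21}{2}\right)} = \frac{91}{47} - \frac{1604}{\frac{21}{2}} = \frac{91}{47} - \frac{3208}{21} = - \frac{148865}{987}$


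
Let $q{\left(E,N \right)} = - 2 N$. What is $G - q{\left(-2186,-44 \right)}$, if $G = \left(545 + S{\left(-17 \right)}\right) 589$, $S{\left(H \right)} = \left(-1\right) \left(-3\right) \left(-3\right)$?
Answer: $315616$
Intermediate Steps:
$S{\left(H \right)} = -9$ ($S{\left(H \right)} = 3 \left(-3\right) = -9$)
$G = 315704$ ($G = \left(545 - 9\right) 589 = 536 \cdot 589 = 315704$)
$G - q{\left(-2186,-44 \right)} = 315704 - \left(-2\right) \left(-44\right) = 315704 - 88 = 315616$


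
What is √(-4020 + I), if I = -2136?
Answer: 18*I*√19 ≈ 78.46*I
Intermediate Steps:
√(-4020 + I) = √(-4020 - 2136) = √(-6156) = 18*I*√19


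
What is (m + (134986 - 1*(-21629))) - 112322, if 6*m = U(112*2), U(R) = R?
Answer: 132991/3 ≈ 44330.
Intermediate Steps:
m = 112/3 (m = (112*2)/6 = (⅙)*224 = 112/3 ≈ 37.333)
(m + (134986 - 1*(-21629))) - 112322 = (112/3 + (134986 - 1*(-21629))) - 112322 = (112/3 + (134986 + 21629)) - 112322 = (112/3 + 156615) - 112322 = 469957/3 - 112322 = 132991/3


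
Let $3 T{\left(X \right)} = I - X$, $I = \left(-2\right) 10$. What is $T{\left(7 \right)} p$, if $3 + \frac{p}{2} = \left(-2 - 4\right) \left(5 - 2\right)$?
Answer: $378$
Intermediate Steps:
$I = -20$
$p = -42$ ($p = -6 + 2 \left(-2 - 4\right) \left(5 - 2\right) = -6 + 2 \left(\left(-6\right) 3\right) = -6 + 2 \left(-18\right) = -6 - 36 = -42$)
$T{\left(X \right)} = - \frac{20}{3} - \frac{X}{3}$ ($T{\left(X \right)} = \frac{-20 - X}{3} = - \frac{20}{3} - \frac{X}{3}$)
$T{\left(7 \right)} p = \left(- \frac{20}{3} - \frac{7}{3}\right) \left(-42\right) = \left(-9\right) \left(-42\right) = 378$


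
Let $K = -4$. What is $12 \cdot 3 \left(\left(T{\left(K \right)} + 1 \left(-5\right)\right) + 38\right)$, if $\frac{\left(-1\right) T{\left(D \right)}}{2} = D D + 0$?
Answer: $36$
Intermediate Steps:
$T{\left(D \right)} = - 2 D^{2}$ ($T{\left(D \right)} = - 2 \left(D D + 0\right) = - 2 \left(D^{2} + 0\right) = - 2 D^{2}$)
$12 \cdot 3 \left(\left(T{\left(K \right)} + 1 \left(-5\right)\right) + 38\right) = 12 \cdot 3 \left(\left(- 2 \left(-4\right)^{2} + 1 \left(-5\right)\right) + 38\right) = 36 \left(\left(\left(-2\right) 16 - 5\right) + 38\right) = 36 \left(\left(-32 - 5\right) + 38\right) = 36 \left(-37 + 38\right) = 36 \cdot 1 = 36$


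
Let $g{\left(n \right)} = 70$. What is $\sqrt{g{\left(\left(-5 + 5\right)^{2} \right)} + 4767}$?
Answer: $\sqrt{4837} \approx 69.549$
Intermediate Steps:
$\sqrt{g{\left(\left(-5 + 5\right)^{2} \right)} + 4767} = \sqrt{70 + 4767} = \sqrt{4837}$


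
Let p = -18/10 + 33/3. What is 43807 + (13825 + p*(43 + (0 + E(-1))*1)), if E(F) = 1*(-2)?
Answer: 290046/5 ≈ 58009.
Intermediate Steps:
E(F) = -2
p = 46/5 (p = -18*1/10 + 33*(1/3) = -9/5 + 11 = 46/5 ≈ 9.2000)
43807 + (13825 + p*(43 + (0 + E(-1))*1)) = 43807 + (13825 + 46*(43 + (0 - 2)*1)/5) = 43807 + (13825 + 46*(43 - 2*1)/5) = 43807 + (13825 + 46*(43 - 2)/5) = 43807 + (13825 + (46/5)*41) = 43807 + (13825 + 1886/5) = 43807 + 71011/5 = 290046/5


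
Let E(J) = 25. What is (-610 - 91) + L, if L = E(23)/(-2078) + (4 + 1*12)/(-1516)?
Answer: -552098749/787562 ≈ -701.02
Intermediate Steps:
L = -17787/787562 (L = 25/(-2078) + (4 + 1*12)/(-1516) = 25*(-1/2078) + (4 + 12)*(-1/1516) = -25/2078 + 16*(-1/1516) = -25/2078 - 4/379 = -17787/787562 ≈ -0.022585)
(-610 - 91) + L = (-610 - 91) - 17787/787562 = -701 - 17787/787562 = -552098749/787562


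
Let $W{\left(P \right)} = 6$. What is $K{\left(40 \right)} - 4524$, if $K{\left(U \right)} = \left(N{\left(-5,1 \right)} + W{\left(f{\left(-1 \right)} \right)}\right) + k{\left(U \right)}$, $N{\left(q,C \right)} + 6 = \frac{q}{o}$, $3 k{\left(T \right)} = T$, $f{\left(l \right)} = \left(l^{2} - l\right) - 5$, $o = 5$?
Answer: $- \frac{13535}{3} \approx -4511.7$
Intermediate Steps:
$f{\left(l \right)} = -5 + l^{2} - l$
$k{\left(T \right)} = \frac{T}{3}$
$N{\left(q,C \right)} = -6 + \frac{q}{5}$
$K{\left(U \right)} = -1 + \frac{U}{3}$ ($K{\left(U \right)} = \left(\left(-6 + \frac{1}{5} \left(-5\right)\right) + 6\right) + \frac{U}{3} = \left(\left(-6 - 1\right) + 6\right) + \frac{U}{3} = \left(-7 + 6\right) + \frac{U}{3} = -1 + \frac{U}{3}$)
$K{\left(40 \right)} - 4524 = \left(-1 + \frac{1}{3} \cdot 40\right) - 4524 = \left(-1 + \frac{40}{3}\right) - 4524 = \frac{37}{3} - 4524 = - \frac{13535}{3}$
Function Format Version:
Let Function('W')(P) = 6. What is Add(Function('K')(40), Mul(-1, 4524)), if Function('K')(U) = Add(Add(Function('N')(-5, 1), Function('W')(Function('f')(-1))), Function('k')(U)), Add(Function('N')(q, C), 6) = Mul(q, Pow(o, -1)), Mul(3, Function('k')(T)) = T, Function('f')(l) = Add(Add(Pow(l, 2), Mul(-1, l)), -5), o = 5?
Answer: Rational(-13535, 3) ≈ -4511.7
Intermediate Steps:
Function('f')(l) = Add(-5, Pow(l, 2), Mul(-1, l))
Function('k')(T) = Mul(Rational(1, 3), T)
Function('N')(q, C) = Add(-6, Mul(Rational(1, 5), q)) (Function('N')(q, C) = Add(-6, Mul(q, Pow(5, -1))) = Add(-6, Mul(q, Rational(1, 5))) = Add(-6, Mul(Rational(1, 5), q)))
Function('K')(U) = Add(-1, Mul(Rational(1, 3), U)) (Function('K')(U) = Add(Add(Add(-6, Mul(Rational(1, 5), -5)), 6), Mul(Rational(1, 3), U)) = Add(Add(Add(-6, -1), 6), Mul(Rational(1, 3), U)) = Add(Add(-7, 6), Mul(Rational(1, 3), U)) = Add(-1, Mul(Rational(1, 3), U)))
Add(Function('K')(40), Mul(-1, 4524)) = Add(Add(-1, Mul(Rational(1, 3), 40)), Mul(-1, 4524)) = Add(Add(-1, Rational(40, 3)), -4524) = Add(Rational(37, 3), -4524) = Rational(-13535, 3)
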